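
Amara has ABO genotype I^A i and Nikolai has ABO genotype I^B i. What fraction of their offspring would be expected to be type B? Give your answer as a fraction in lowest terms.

ABO cross I^A i × I^B i → offspring phenotypes: 1/4 O, 1/4 A, 1/4 B, 1/4 AB.
So P(type B) = 1/4.

1/4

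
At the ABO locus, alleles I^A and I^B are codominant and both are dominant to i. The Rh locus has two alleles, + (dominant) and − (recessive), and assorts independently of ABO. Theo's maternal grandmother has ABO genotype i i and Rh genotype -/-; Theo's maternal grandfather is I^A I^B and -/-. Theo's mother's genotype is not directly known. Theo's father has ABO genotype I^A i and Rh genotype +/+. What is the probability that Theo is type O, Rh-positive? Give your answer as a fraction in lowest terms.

1/4

Theo's mother's ABO genotype from i i × I^A I^B: 1/2 I^A i, 1/2 I^B i.
Crossing each possibility with the father I^A i and summing P(type O): 1/2·1/4 + 1/2·1/4 = 1/4.
Similarly for Rh via the mother's Rh distribution: P(Rh+) = 1.
Independent loci: 1/4 × 1 = 1/4.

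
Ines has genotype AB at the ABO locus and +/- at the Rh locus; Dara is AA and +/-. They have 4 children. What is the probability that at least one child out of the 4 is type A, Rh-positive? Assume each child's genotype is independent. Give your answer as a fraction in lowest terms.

ABO cross AB × AA → 1/2 A, 1/2 AB.
Rh cross +/- × +/- → 3/4 Rh+, 1/4 Rh-; so P(type A, Rh-positive) = 1/2 × 3/4 = 3/8 per child.
P(none) = (5/8)^4 = 625/4096; P(at least one) = 1 − 625/4096 = 3471/4096.

3471/4096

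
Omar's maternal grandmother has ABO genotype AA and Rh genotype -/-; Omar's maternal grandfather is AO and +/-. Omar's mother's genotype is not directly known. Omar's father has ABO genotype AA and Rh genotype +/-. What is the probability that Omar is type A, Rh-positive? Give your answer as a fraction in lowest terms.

Omar's mother's ABO genotype from AA × AO: 1/2 AA, 1/2 AO.
Crossing each possibility with the father AA and summing P(type A): 1/2·1 + 1/2·1 = 1.
Similarly for Rh via the mother's Rh distribution: P(Rh+) = 5/8.
Independent loci: 1 × 5/8 = 5/8.

5/8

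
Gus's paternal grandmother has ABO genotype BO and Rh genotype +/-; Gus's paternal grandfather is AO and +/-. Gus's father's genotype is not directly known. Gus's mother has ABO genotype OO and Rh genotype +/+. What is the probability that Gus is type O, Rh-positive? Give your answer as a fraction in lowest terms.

Gus's father's ABO genotype from BO × AO: 1/4 AB, 1/4 AO, 1/4 BO, 1/4 OO.
Crossing each possibility with the mother OO and summing P(type O): 1/4·0 + 1/4·1/2 + 1/4·1/2 + 1/4·1 = 1/2.
Similarly for Rh via the father's Rh distribution: P(Rh+) = 1.
Independent loci: 1/2 × 1 = 1/2.

1/2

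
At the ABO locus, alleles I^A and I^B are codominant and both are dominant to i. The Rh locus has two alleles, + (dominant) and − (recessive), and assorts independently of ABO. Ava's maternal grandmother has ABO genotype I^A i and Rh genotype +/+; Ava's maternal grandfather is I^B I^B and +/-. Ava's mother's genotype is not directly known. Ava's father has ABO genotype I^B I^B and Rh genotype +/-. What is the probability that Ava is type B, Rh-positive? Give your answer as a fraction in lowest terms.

Ava's mother's ABO genotype from I^A i × I^B I^B: 1/2 I^A I^B, 1/2 I^B i.
Crossing each possibility with the father I^B I^B and summing P(type B): 1/2·1/2 + 1/2·1 = 3/4.
Similarly for Rh via the mother's Rh distribution: P(Rh+) = 7/8.
Independent loci: 3/4 × 7/8 = 21/32.

21/32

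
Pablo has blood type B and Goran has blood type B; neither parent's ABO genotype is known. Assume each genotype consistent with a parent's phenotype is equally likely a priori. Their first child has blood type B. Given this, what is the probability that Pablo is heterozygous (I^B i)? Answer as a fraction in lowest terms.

7/15

Possible genotypes: Pablo ∈ {I^B I^B, I^B i}; Goran ∈ {I^B I^B, I^B i}.
Weight each parental genotype pair by prior × P(type-B child):
  I^B I^B × I^B I^B: posterior weight 4/15.
  I^B I^B × I^B i: posterior weight 4/15.
  I^B i × I^B I^B: posterior weight 4/15.
  I^B i × I^B i: posterior weight 1/5.
Sum the posterior weight over pairs where Pablo is I^B i: 7/15.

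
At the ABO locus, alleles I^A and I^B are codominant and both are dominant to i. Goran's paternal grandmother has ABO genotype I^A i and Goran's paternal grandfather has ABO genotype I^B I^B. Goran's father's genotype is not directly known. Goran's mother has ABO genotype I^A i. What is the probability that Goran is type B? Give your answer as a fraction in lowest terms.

1/4

Goran's father's ABO genotype from I^A i × I^B I^B: 1/2 I^A I^B, 1/2 I^B i.
Crossing each possibility with the mother I^A i and summing P(type B): 1/2·1/4 + 1/2·1/4 = 1/4.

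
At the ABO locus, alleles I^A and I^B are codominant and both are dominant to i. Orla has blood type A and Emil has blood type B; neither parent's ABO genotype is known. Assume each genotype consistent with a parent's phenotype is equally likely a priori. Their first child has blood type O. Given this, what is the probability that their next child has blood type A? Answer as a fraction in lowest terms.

1/4

Possible genotypes: Orla ∈ {I^A I^A, I^A i}; Emil ∈ {I^B I^B, I^B i}.
Weight each parental genotype pair by prior × P(type-O child):
  I^A i × I^B i: posterior weight 1; P(next child type A) = 1/4.
Weighted sum = 1/4.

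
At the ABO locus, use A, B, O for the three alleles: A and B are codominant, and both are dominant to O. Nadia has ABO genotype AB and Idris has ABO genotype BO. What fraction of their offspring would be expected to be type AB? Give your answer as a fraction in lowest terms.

ABO cross AB × BO → offspring phenotypes: 1/4 A, 1/2 B, 1/4 AB.
So P(type AB) = 1/4.

1/4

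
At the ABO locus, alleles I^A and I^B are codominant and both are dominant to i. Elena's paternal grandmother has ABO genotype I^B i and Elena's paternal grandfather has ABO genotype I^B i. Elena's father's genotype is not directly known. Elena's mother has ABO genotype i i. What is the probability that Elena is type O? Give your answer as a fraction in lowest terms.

1/2

Elena's father's ABO genotype from I^B i × I^B i: 1/4 I^B I^B, 1/2 I^B i, 1/4 i i.
Crossing each possibility with the mother i i and summing P(type O): 1/4·0 + 1/2·1/2 + 1/4·1 = 1/2.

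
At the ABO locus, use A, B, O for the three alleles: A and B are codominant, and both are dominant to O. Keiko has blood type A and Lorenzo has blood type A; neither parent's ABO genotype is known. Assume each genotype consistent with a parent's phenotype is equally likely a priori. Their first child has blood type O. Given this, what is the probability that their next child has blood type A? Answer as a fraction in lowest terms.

3/4

Possible genotypes: Keiko ∈ {AA, AO}; Lorenzo ∈ {AA, AO}.
Weight each parental genotype pair by prior × P(type-O child):
  AO × AO: posterior weight 1; P(next child type A) = 3/4.
Weighted sum = 3/4.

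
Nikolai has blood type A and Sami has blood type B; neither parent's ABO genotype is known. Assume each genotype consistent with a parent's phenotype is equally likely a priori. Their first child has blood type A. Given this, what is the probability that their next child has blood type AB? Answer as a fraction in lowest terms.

5/12

Possible genotypes: Nikolai ∈ {I^A I^A, I^A i}; Sami ∈ {I^B I^B, I^B i}.
Weight each parental genotype pair by prior × P(type-A child):
  I^A I^A × I^B i: posterior weight 2/3; P(next child type AB) = 1/2.
  I^A i × I^B i: posterior weight 1/3; P(next child type AB) = 1/4.
Weighted sum = 5/12.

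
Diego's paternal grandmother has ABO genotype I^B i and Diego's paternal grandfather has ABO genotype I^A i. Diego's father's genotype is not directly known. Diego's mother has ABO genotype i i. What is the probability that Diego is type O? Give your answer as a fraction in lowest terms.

Diego's father's ABO genotype from I^B i × I^A i: 1/4 I^A I^B, 1/4 I^A i, 1/4 I^B i, 1/4 i i.
Crossing each possibility with the mother i i and summing P(type O): 1/4·0 + 1/4·1/2 + 1/4·1/2 + 1/4·1 = 1/2.

1/2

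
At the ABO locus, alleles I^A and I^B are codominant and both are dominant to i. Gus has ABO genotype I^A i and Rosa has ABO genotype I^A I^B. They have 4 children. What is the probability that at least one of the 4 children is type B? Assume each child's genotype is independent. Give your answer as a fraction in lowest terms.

175/256

ABO cross I^A i × I^A I^B → 1/2 A, 1/4 B, 1/4 AB.
So P(type B) = 1/4 per child.
P(none) = (3/4)^4 = 81/256; P(at least one) = 1 − 81/256 = 175/256.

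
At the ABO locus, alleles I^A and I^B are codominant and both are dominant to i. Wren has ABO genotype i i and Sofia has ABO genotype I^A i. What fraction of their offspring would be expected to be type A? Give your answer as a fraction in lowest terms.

1/2

ABO cross i i × I^A i → offspring phenotypes: 1/2 O, 1/2 A.
So P(type A) = 1/2.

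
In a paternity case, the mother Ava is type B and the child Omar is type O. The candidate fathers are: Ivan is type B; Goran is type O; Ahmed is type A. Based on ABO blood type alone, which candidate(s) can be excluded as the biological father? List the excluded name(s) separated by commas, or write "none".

A candidate is excluded only if no genotype consistent with his phenotype could produce a type O child with a type B mother.
Every candidate has at least one consistent genotype combination, so none can be excluded.

none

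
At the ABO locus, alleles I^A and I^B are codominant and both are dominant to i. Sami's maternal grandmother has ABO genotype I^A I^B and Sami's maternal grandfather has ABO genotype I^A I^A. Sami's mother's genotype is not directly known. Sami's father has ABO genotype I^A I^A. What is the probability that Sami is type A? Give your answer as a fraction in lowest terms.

3/4

Sami's mother's ABO genotype from I^A I^B × I^A I^A: 1/2 I^A I^A, 1/2 I^A I^B.
Crossing each possibility with the father I^A I^A and summing P(type A): 1/2·1 + 1/2·1/2 = 3/4.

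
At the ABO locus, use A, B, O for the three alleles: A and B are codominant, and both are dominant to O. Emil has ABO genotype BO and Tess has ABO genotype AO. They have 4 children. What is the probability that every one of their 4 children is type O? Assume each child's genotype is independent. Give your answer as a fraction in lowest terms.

1/256

ABO cross BO × AO → 1/4 O, 1/4 A, 1/4 B, 1/4 AB.
So P(type O) = 1/4 per child.
All 4 independent: (1/4)^4 = 1/256.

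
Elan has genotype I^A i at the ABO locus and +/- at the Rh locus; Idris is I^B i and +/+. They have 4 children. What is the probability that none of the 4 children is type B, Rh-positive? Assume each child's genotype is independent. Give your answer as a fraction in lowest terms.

81/256

ABO cross I^A i × I^B i → 1/4 O, 1/4 A, 1/4 B, 1/4 AB.
Rh cross +/- × +/+ → 1 Rh+; so P(type B, Rh-positive) = 1/4 × 1 = 1/4 per child.
P(not type B, Rh-positive) = 3/4 for one child; (3/4)^4 = 81/256.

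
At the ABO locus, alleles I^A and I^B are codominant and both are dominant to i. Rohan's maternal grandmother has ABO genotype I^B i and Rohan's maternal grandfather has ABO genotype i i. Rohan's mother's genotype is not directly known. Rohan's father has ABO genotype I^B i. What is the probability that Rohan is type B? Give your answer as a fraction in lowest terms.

Rohan's mother's ABO genotype from I^B i × i i: 1/2 I^B i, 1/2 i i.
Crossing each possibility with the father I^B i and summing P(type B): 1/2·3/4 + 1/2·1/2 = 5/8.

5/8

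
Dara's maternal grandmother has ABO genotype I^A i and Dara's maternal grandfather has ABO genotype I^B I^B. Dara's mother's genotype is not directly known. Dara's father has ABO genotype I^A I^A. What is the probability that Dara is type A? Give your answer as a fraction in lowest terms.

Dara's mother's ABO genotype from I^A i × I^B I^B: 1/2 I^A I^B, 1/2 I^B i.
Crossing each possibility with the father I^A I^A and summing P(type A): 1/2·1/2 + 1/2·1/2 = 1/2.

1/2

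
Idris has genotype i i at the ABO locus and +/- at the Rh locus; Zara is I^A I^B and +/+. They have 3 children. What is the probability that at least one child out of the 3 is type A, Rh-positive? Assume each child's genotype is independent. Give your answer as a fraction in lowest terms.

7/8

ABO cross i i × I^A I^B → 1/2 A, 1/2 B.
Rh cross +/- × +/+ → 1 Rh+; so P(type A, Rh-positive) = 1/2 × 1 = 1/2 per child.
P(none) = (1/2)^3 = 1/8; P(at least one) = 1 − 1/8 = 7/8.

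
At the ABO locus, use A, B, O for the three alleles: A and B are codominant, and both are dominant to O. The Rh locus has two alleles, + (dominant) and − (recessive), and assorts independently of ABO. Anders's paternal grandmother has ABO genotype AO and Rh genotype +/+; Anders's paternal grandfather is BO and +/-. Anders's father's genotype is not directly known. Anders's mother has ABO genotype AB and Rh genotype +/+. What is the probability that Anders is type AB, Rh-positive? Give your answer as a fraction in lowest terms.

1/4

Anders's father's ABO genotype from AO × BO: 1/4 AB, 1/4 AO, 1/4 BO, 1/4 OO.
Crossing each possibility with the mother AB and summing P(type AB): 1/4·1/2 + 1/4·1/4 + 1/4·1/4 + 1/4·0 = 1/4.
Similarly for Rh via the father's Rh distribution: P(Rh+) = 1.
Independent loci: 1/4 × 1 = 1/4.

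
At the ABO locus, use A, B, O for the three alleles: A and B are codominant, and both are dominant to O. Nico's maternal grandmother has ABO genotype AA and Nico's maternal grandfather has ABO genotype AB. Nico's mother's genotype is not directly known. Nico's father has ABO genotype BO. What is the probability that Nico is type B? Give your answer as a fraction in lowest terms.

1/4

Nico's mother's ABO genotype from AA × AB: 1/2 AA, 1/2 AB.
Crossing each possibility with the father BO and summing P(type B): 1/2·0 + 1/2·1/2 = 1/4.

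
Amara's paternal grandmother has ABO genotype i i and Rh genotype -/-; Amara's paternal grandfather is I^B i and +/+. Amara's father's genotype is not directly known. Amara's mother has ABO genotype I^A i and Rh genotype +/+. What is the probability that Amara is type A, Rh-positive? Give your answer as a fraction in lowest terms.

3/8

Amara's father's ABO genotype from i i × I^B i: 1/2 I^B i, 1/2 i i.
Crossing each possibility with the mother I^A i and summing P(type A): 1/2·1/4 + 1/2·1/2 = 3/8.
Similarly for Rh via the father's Rh distribution: P(Rh+) = 1.
Independent loci: 3/8 × 1 = 3/8.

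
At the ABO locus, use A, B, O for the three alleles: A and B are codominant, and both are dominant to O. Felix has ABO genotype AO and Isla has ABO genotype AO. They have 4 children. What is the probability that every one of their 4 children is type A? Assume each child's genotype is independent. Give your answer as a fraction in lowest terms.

81/256

ABO cross AO × AO → 1/4 O, 3/4 A.
So P(type A) = 3/4 per child.
All 4 independent: (3/4)^4 = 81/256.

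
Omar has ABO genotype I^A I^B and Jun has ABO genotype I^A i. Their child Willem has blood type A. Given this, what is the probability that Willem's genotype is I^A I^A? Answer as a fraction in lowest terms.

Cross I^A I^B × I^A i → 1/4 I^A I^A, 1/4 I^A I^B, 1/4 I^A i, 1/4 I^B i.
Type-A genotypes among offspring: I^A I^A (1/4), I^A i (1/4); total 1/2.
P(I^A I^A | type A) = (1/4) / (1/2) = 1/2.

1/2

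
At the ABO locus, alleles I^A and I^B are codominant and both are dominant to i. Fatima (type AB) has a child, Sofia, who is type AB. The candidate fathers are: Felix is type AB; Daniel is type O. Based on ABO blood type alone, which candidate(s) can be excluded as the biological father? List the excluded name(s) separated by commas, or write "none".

Daniel

A candidate is excluded only if no genotype consistent with his phenotype could produce a type AB child with a type AB mother.
Daniel (type O): no genotype consistent with that phenotype can produce a type-AB child with a type-AB mother.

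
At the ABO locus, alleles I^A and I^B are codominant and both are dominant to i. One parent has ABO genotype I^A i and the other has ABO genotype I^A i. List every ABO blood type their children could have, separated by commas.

Gametes from I^A i × I^A i give offspring ABO genotypes I^A I^A, I^A i, i i, i.e. phenotypes O, A.

O, A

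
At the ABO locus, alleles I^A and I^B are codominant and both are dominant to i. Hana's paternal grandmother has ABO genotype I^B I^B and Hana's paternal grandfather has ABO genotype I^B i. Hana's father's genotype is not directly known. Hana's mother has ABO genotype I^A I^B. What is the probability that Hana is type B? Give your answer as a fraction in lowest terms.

1/2

Hana's father's ABO genotype from I^B I^B × I^B i: 1/2 I^B I^B, 1/2 I^B i.
Crossing each possibility with the mother I^A I^B and summing P(type B): 1/2·1/2 + 1/2·1/2 = 1/2.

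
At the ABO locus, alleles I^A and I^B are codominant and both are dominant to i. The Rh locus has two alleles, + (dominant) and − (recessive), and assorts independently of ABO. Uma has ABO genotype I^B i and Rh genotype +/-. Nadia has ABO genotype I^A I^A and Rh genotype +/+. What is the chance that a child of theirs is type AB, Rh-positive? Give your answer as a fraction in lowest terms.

1/2

ABO cross I^B i × I^A I^A → offspring phenotypes: 1/2 A, 1/2 AB.
Rh cross +/- × +/+ → 1 Rh+.
Independent loci: P(type AB, Rh-positive) = 1/2 × 1 = 1/2.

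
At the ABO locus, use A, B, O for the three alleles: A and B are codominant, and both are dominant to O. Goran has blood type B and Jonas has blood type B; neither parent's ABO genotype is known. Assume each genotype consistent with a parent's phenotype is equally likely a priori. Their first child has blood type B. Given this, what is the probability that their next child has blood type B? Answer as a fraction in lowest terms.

Possible genotypes: Goran ∈ {BB, BO}; Jonas ∈ {BB, BO}.
Weight each parental genotype pair by prior × P(type-B child):
  BB × BB: posterior weight 4/15; P(next child type B) = 1.
  BB × BO: posterior weight 4/15; P(next child type B) = 1.
  BO × BB: posterior weight 4/15; P(next child type B) = 1.
  BO × BO: posterior weight 1/5; P(next child type B) = 3/4.
Weighted sum = 19/20.

19/20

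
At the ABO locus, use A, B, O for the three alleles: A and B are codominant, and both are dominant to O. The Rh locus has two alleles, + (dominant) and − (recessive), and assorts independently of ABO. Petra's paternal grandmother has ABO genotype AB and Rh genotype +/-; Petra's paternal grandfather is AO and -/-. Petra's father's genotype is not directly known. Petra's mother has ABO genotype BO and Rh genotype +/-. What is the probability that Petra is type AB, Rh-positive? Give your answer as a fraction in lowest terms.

5/32

Petra's father's ABO genotype from AB × AO: 1/4 AA, 1/4 AB, 1/4 AO, 1/4 BO.
Crossing each possibility with the mother BO and summing P(type AB): 1/4·1/2 + 1/4·1/4 + 1/4·1/4 + 1/4·0 = 1/4.
Similarly for Rh via the father's Rh distribution: P(Rh+) = 5/8.
Independent loci: 1/4 × 5/8 = 5/32.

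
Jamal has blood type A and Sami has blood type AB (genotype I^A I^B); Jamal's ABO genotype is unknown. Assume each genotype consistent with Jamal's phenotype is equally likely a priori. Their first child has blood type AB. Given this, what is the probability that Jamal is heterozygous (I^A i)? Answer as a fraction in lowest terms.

1/3

Possible genotypes: Jamal ∈ {I^A I^A, I^A i}; Sami ∈ {I^A I^B}.
Weight each parental genotype pair by prior × P(type-AB child):
  I^A I^A × I^A I^B: posterior weight 2/3.
  I^A i × I^A I^B: posterior weight 1/3.
Sum the posterior weight over pairs where Jamal is I^A i: 1/3.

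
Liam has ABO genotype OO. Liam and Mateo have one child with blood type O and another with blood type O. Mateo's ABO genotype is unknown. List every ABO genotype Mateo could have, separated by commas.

AO, BO, OO

For each candidate genotype of Mateo, check whether crossing it with OO can produce every observed child phenotype.
  AA → possible child types {A} ✗
  AB → possible child types {A, B} ✗
  AO → possible child types {O, A} ✓
  BB → possible child types {B} ✗
  BO → possible child types {O, B} ✓
  OO → possible child types {O} ✓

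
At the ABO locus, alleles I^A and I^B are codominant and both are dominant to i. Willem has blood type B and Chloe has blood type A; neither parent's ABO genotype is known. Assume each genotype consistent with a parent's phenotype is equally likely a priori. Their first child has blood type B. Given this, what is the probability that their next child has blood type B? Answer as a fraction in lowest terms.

Possible genotypes: Willem ∈ {I^B I^B, I^B i}; Chloe ∈ {I^A I^A, I^A i}.
Weight each parental genotype pair by prior × P(type-B child):
  I^B I^B × I^A i: posterior weight 2/3; P(next child type B) = 1/2.
  I^B i × I^A i: posterior weight 1/3; P(next child type B) = 1/4.
Weighted sum = 5/12.

5/12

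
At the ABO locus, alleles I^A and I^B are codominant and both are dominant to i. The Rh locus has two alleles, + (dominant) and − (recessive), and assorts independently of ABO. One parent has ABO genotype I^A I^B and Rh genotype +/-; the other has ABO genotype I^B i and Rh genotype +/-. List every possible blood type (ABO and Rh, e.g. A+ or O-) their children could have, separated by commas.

Gametes from I^A I^B × I^B i give offspring ABO genotypes I^A I^B, I^A i, I^B I^B, I^B i, i.e. phenotypes A, B, AB.
Rh cross +/- × +/- → phenotypes Rh+, Rh-.
Combining independently: A+, A-, B+, B-, AB+, AB-.

A+, A-, B+, B-, AB+, AB-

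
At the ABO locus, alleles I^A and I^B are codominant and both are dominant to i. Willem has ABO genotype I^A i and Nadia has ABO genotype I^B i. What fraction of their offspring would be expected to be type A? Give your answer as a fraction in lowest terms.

ABO cross I^A i × I^B i → offspring phenotypes: 1/4 O, 1/4 A, 1/4 B, 1/4 AB.
So P(type A) = 1/4.

1/4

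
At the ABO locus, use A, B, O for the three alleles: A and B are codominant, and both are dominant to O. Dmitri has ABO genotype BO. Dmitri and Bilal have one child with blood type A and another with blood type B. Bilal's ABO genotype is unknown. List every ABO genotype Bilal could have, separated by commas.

For each candidate genotype of Bilal, check whether crossing it with BO can produce every observed child phenotype.
  AA → possible child types {A, AB} ✗
  AB → possible child types {A, B, AB} ✓
  AO → possible child types {O, A, B, AB} ✓
  BB → possible child types {B} ✗
  BO → possible child types {O, B} ✗
  OO → possible child types {O, B} ✗

AB, AO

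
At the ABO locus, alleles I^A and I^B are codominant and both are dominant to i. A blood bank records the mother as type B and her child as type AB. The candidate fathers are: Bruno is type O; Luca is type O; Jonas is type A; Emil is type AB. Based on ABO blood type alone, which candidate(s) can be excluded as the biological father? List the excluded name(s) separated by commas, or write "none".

Bruno, Luca

A candidate is excluded only if no genotype consistent with his phenotype could produce a type AB child with a type B mother.
Bruno (type O): no genotype consistent with that phenotype can produce a type-AB child with a type-B mother.
Luca (type O): no genotype consistent with that phenotype can produce a type-AB child with a type-B mother.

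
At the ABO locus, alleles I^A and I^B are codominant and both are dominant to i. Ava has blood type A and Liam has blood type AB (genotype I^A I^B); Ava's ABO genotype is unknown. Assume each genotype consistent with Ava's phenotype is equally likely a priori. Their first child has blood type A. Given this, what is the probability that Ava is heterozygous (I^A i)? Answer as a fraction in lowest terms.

Possible genotypes: Ava ∈ {I^A I^A, I^A i}; Liam ∈ {I^A I^B}.
Weight each parental genotype pair by prior × P(type-A child):
  I^A I^A × I^A I^B: posterior weight 1/2.
  I^A i × I^A I^B: posterior weight 1/2.
Sum the posterior weight over pairs where Ava is I^A i: 1/2.

1/2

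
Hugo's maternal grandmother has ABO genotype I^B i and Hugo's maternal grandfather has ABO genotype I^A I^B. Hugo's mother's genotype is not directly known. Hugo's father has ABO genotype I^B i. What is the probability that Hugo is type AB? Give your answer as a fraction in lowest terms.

Hugo's mother's ABO genotype from I^B i × I^A I^B: 1/4 I^A I^B, 1/4 I^A i, 1/4 I^B I^B, 1/4 I^B i.
Crossing each possibility with the father I^B i and summing P(type AB): 1/4·1/4 + 1/4·1/4 + 1/4·0 + 1/4·0 = 1/8.

1/8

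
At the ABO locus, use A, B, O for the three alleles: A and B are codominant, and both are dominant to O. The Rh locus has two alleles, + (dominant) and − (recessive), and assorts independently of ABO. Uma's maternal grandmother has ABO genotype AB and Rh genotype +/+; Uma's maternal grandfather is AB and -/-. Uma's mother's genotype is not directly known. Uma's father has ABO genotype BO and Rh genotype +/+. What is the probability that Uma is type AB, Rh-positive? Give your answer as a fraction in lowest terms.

Uma's mother's ABO genotype from AB × AB: 1/4 AA, 1/2 AB, 1/4 BB.
Crossing each possibility with the father BO and summing P(type AB): 1/4·1/2 + 1/2·1/4 + 1/4·0 = 1/4.
Similarly for Rh via the mother's Rh distribution: P(Rh+) = 1.
Independent loci: 1/4 × 1 = 1/4.

1/4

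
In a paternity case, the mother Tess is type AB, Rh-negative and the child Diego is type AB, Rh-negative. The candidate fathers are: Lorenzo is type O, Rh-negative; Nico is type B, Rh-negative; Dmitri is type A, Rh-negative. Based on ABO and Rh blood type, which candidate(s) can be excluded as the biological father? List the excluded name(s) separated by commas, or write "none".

Lorenzo

A candidate is excluded only if no genotype consistent with his phenotype could produce a type AB, Rh-negative child with a type AB, Rh-negative mother.
Lorenzo (type O, Rh-): no genotype consistent with that phenotype can produce a type-AB Rh- child with a type-AB mother.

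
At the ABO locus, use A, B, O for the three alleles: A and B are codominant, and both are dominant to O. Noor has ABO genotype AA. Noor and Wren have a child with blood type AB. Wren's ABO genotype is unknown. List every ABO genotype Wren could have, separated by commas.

For each candidate genotype of Wren, check whether crossing it with AA can produce every observed child phenotype.
  AA → possible child types {A} ✗
  AB → possible child types {A, AB} ✓
  AO → possible child types {A} ✗
  BB → possible child types {AB} ✓
  BO → possible child types {A, AB} ✓
  OO → possible child types {A} ✗

AB, BB, BO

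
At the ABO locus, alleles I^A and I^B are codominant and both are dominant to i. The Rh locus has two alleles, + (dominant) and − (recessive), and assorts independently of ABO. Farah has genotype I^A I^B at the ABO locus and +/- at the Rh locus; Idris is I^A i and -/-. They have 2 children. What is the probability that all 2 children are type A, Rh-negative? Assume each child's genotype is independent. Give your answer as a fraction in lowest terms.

1/16

ABO cross I^A I^B × I^A i → 1/2 A, 1/4 B, 1/4 AB.
Rh cross +/- × -/- → 1/2 Rh+, 1/2 Rh-; so P(type A, Rh-negative) = 1/2 × 1/2 = 1/4 per child.
All 2 independent: (1/4)^2 = 1/16.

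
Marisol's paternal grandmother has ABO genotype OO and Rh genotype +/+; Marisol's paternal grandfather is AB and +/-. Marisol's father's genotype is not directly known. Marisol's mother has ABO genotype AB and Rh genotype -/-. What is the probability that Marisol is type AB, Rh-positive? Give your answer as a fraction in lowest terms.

3/16

Marisol's father's ABO genotype from OO × AB: 1/2 AO, 1/2 BO.
Crossing each possibility with the mother AB and summing P(type AB): 1/2·1/4 + 1/2·1/4 = 1/4.
Similarly for Rh via the father's Rh distribution: P(Rh+) = 3/4.
Independent loci: 1/4 × 3/4 = 3/16.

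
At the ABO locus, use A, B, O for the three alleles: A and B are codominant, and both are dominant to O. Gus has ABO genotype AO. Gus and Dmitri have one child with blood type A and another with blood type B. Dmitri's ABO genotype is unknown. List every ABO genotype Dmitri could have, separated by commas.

For each candidate genotype of Dmitri, check whether crossing it with AO can produce every observed child phenotype.
  AA → possible child types {A} ✗
  AB → possible child types {A, B, AB} ✓
  AO → possible child types {O, A} ✗
  BB → possible child types {B, AB} ✗
  BO → possible child types {O, A, B, AB} ✓
  OO → possible child types {O, A} ✗

AB, BO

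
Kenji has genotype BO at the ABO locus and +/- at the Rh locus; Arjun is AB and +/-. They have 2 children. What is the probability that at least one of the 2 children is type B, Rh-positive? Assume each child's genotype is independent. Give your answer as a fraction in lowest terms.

ABO cross BO × AB → 1/4 A, 1/2 B, 1/4 AB.
Rh cross +/- × +/- → 3/4 Rh+, 1/4 Rh-; so P(type B, Rh-positive) = 1/2 × 3/4 = 3/8 per child.
P(none) = (5/8)^2 = 25/64; P(at least one) = 1 − 25/64 = 39/64.

39/64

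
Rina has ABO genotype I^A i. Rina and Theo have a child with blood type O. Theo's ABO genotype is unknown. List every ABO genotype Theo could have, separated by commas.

For each candidate genotype of Theo, check whether crossing it with I^A i can produce every observed child phenotype.
  I^A I^A → possible child types {A} ✗
  I^A I^B → possible child types {A, B, AB} ✗
  I^A i → possible child types {O, A} ✓
  I^B I^B → possible child types {B, AB} ✗
  I^B i → possible child types {O, A, B, AB} ✓
  i i → possible child types {O, A} ✓

I^A i, I^B i, i i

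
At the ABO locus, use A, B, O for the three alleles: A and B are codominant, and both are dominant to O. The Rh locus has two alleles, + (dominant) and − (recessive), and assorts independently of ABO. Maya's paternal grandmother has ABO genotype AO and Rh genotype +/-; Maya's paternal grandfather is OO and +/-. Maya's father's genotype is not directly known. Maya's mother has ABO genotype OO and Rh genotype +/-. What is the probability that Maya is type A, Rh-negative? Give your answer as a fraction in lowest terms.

Maya's father's ABO genotype from AO × OO: 1/2 AO, 1/2 OO.
Crossing each possibility with the mother OO and summing P(type A): 1/2·1/2 + 1/2·0 = 1/4.
Similarly for Rh via the father's Rh distribution: P(Rh-) = 1/4.
Independent loci: 1/4 × 1/4 = 1/16.

1/16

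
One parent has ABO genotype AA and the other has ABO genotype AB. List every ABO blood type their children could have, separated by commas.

A, AB

Gametes from AA × AB give offspring ABO genotypes AA, AB, i.e. phenotypes A, AB.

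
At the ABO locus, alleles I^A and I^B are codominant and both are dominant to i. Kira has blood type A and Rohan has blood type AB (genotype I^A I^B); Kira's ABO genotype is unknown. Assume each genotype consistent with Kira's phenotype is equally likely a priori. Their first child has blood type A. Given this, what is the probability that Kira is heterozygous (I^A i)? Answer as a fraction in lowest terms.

Possible genotypes: Kira ∈ {I^A I^A, I^A i}; Rohan ∈ {I^A I^B}.
Weight each parental genotype pair by prior × P(type-A child):
  I^A I^A × I^A I^B: posterior weight 1/2.
  I^A i × I^A I^B: posterior weight 1/2.
Sum the posterior weight over pairs where Kira is I^A i: 1/2.

1/2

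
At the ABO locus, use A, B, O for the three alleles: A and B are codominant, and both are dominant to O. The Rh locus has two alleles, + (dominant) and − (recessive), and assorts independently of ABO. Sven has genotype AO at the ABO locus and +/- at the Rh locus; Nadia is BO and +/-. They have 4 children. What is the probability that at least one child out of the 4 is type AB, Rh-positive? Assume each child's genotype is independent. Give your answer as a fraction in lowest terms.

36975/65536

ABO cross AO × BO → 1/4 O, 1/4 A, 1/4 B, 1/4 AB.
Rh cross +/- × +/- → 3/4 Rh+, 1/4 Rh-; so P(type AB, Rh-positive) = 1/4 × 3/4 = 3/16 per child.
P(none) = (13/16)^4 = 28561/65536; P(at least one) = 1 − 28561/65536 = 36975/65536.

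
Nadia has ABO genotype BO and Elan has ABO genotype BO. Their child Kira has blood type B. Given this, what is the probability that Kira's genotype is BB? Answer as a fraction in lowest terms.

Cross BO × BO → 1/4 BB, 1/2 BO, 1/4 OO.
Type-B genotypes among offspring: BB (1/4), BO (1/2); total 3/4.
P(BB | type B) = (1/4) / (3/4) = 1/3.

1/3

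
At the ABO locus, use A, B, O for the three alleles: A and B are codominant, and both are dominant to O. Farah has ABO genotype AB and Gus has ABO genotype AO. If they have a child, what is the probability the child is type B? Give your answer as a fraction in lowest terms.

ABO cross AB × AO → offspring phenotypes: 1/2 A, 1/4 B, 1/4 AB.
So P(type B) = 1/4.

1/4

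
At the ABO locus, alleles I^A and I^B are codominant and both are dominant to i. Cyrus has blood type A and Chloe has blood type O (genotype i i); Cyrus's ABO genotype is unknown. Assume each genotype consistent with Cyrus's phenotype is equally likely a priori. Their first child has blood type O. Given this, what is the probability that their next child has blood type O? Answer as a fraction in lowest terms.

Possible genotypes: Cyrus ∈ {I^A I^A, I^A i}; Chloe ∈ {i i}.
Weight each parental genotype pair by prior × P(type-O child):
  I^A i × i i: posterior weight 1; P(next child type O) = 1/2.
Weighted sum = 1/2.

1/2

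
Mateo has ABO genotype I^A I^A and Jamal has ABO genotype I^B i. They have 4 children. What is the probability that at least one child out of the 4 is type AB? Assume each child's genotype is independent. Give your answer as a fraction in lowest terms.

ABO cross I^A I^A × I^B i → 1/2 A, 1/2 AB.
So P(type AB) = 1/2 per child.
P(none) = (1/2)^4 = 1/16; P(at least one) = 1 − 1/16 = 15/16.

15/16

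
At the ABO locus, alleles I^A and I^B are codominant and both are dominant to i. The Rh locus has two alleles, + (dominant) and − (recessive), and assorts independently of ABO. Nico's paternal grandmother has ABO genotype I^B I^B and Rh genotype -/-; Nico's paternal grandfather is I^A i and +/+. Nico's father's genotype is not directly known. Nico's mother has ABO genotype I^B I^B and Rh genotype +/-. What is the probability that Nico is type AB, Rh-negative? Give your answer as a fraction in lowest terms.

1/16

Nico's father's ABO genotype from I^B I^B × I^A i: 1/2 I^A I^B, 1/2 I^B i.
Crossing each possibility with the mother I^B I^B and summing P(type AB): 1/2·1/2 + 1/2·0 = 1/4.
Similarly for Rh via the father's Rh distribution: P(Rh-) = 1/4.
Independent loci: 1/4 × 1/4 = 1/16.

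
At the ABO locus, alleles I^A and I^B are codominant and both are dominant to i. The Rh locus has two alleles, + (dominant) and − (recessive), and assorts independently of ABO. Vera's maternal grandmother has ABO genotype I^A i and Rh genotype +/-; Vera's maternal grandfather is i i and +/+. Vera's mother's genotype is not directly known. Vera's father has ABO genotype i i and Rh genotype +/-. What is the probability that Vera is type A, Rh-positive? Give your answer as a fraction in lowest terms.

7/32

Vera's mother's ABO genotype from I^A i × i i: 1/2 I^A i, 1/2 i i.
Crossing each possibility with the father i i and summing P(type A): 1/2·1/2 + 1/2·0 = 1/4.
Similarly for Rh via the mother's Rh distribution: P(Rh+) = 7/8.
Independent loci: 1/4 × 7/8 = 7/32.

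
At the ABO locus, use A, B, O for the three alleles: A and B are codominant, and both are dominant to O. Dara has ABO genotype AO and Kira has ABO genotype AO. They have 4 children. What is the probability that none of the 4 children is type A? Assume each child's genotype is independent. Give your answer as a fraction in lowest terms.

1/256

ABO cross AO × AO → 1/4 O, 3/4 A.
So P(type A) = 3/4 per child.
P(not type A) = 1/4 for one child; (1/4)^4 = 1/256.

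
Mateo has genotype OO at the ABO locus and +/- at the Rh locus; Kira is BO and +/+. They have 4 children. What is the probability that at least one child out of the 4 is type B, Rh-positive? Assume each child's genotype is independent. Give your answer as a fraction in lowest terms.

15/16

ABO cross OO × BO → 1/2 O, 1/2 B.
Rh cross +/- × +/+ → 1 Rh+; so P(type B, Rh-positive) = 1/2 × 1 = 1/2 per child.
P(none) = (1/2)^4 = 1/16; P(at least one) = 1 − 1/16 = 15/16.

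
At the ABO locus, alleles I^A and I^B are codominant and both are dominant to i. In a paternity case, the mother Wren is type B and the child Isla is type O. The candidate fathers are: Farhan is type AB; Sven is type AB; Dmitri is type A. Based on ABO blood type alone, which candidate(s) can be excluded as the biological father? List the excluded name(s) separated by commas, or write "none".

Farhan, Sven

A candidate is excluded only if no genotype consistent with his phenotype could produce a type O child with a type B mother.
Farhan (type AB): no genotype consistent with that phenotype can produce a type-O child with a type-B mother.
Sven (type AB): no genotype consistent with that phenotype can produce a type-O child with a type-B mother.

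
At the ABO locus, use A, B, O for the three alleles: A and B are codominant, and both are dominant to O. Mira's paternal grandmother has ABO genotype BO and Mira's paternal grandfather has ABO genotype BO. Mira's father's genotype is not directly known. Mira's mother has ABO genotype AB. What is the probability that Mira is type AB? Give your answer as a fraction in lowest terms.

Mira's father's ABO genotype from BO × BO: 1/4 BB, 1/2 BO, 1/4 OO.
Crossing each possibility with the mother AB and summing P(type AB): 1/4·1/2 + 1/2·1/4 + 1/4·0 = 1/4.

1/4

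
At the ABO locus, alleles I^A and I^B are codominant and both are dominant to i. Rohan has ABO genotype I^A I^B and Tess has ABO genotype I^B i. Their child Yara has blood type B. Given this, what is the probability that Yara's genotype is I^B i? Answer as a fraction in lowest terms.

1/2

Cross I^A I^B × I^B i → 1/4 I^A I^B, 1/4 I^A i, 1/4 I^B I^B, 1/4 I^B i.
Type-B genotypes among offspring: I^B I^B (1/4), I^B i (1/4); total 1/2.
P(I^B i | type B) = (1/4) / (1/2) = 1/2.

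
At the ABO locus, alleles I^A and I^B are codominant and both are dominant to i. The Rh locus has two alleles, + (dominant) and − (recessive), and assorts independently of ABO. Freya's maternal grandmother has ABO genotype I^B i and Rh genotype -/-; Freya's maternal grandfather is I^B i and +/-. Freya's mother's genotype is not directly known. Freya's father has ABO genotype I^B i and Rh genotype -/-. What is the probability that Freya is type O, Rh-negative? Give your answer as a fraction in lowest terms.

Freya's mother's ABO genotype from I^B i × I^B i: 1/4 I^B I^B, 1/2 I^B i, 1/4 i i.
Crossing each possibility with the father I^B i and summing P(type O): 1/4·0 + 1/2·1/4 + 1/4·1/2 = 1/4.
Similarly for Rh via the mother's Rh distribution: P(Rh-) = 3/4.
Independent loci: 1/4 × 3/4 = 3/16.

3/16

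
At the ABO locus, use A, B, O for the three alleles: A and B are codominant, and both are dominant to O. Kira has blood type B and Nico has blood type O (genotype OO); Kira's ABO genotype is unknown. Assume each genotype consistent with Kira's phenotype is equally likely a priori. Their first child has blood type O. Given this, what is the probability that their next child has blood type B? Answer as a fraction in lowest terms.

Possible genotypes: Kira ∈ {BB, BO}; Nico ∈ {OO}.
Weight each parental genotype pair by prior × P(type-O child):
  BO × OO: posterior weight 1; P(next child type B) = 1/2.
Weighted sum = 1/2.

1/2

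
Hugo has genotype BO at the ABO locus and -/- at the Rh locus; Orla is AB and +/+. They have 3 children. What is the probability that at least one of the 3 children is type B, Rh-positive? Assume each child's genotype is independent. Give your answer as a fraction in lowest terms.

7/8

ABO cross BO × AB → 1/4 A, 1/2 B, 1/4 AB.
Rh cross -/- × +/+ → 1 Rh+; so P(type B, Rh-positive) = 1/2 × 1 = 1/2 per child.
P(none) = (1/2)^3 = 1/8; P(at least one) = 1 − 1/8 = 7/8.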